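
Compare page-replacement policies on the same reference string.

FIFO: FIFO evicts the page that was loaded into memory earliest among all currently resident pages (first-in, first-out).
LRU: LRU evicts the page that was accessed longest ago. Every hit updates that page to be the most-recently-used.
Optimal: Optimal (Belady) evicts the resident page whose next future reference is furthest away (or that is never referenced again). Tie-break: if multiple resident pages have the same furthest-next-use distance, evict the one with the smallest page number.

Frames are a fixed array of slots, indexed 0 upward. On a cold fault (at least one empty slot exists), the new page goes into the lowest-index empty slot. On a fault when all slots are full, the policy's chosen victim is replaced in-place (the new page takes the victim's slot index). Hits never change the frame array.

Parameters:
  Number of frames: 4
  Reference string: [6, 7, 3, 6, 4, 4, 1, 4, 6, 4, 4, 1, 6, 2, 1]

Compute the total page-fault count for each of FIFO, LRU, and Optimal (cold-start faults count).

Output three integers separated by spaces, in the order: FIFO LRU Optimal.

Answer: 7 6 6

Derivation:
--- FIFO ---
  step 0: ref 6 -> FAULT, frames=[6,-,-,-] (faults so far: 1)
  step 1: ref 7 -> FAULT, frames=[6,7,-,-] (faults so far: 2)
  step 2: ref 3 -> FAULT, frames=[6,7,3,-] (faults so far: 3)
  step 3: ref 6 -> HIT, frames=[6,7,3,-] (faults so far: 3)
  step 4: ref 4 -> FAULT, frames=[6,7,3,4] (faults so far: 4)
  step 5: ref 4 -> HIT, frames=[6,7,3,4] (faults so far: 4)
  step 6: ref 1 -> FAULT, evict 6, frames=[1,7,3,4] (faults so far: 5)
  step 7: ref 4 -> HIT, frames=[1,7,3,4] (faults so far: 5)
  step 8: ref 6 -> FAULT, evict 7, frames=[1,6,3,4] (faults so far: 6)
  step 9: ref 4 -> HIT, frames=[1,6,3,4] (faults so far: 6)
  step 10: ref 4 -> HIT, frames=[1,6,3,4] (faults so far: 6)
  step 11: ref 1 -> HIT, frames=[1,6,3,4] (faults so far: 6)
  step 12: ref 6 -> HIT, frames=[1,6,3,4] (faults so far: 6)
  step 13: ref 2 -> FAULT, evict 3, frames=[1,6,2,4] (faults so far: 7)
  step 14: ref 1 -> HIT, frames=[1,6,2,4] (faults so far: 7)
  FIFO total faults: 7
--- LRU ---
  step 0: ref 6 -> FAULT, frames=[6,-,-,-] (faults so far: 1)
  step 1: ref 7 -> FAULT, frames=[6,7,-,-] (faults so far: 2)
  step 2: ref 3 -> FAULT, frames=[6,7,3,-] (faults so far: 3)
  step 3: ref 6 -> HIT, frames=[6,7,3,-] (faults so far: 3)
  step 4: ref 4 -> FAULT, frames=[6,7,3,4] (faults so far: 4)
  step 5: ref 4 -> HIT, frames=[6,7,3,4] (faults so far: 4)
  step 6: ref 1 -> FAULT, evict 7, frames=[6,1,3,4] (faults so far: 5)
  step 7: ref 4 -> HIT, frames=[6,1,3,4] (faults so far: 5)
  step 8: ref 6 -> HIT, frames=[6,1,3,4] (faults so far: 5)
  step 9: ref 4 -> HIT, frames=[6,1,3,4] (faults so far: 5)
  step 10: ref 4 -> HIT, frames=[6,1,3,4] (faults so far: 5)
  step 11: ref 1 -> HIT, frames=[6,1,3,4] (faults so far: 5)
  step 12: ref 6 -> HIT, frames=[6,1,3,4] (faults so far: 5)
  step 13: ref 2 -> FAULT, evict 3, frames=[6,1,2,4] (faults so far: 6)
  step 14: ref 1 -> HIT, frames=[6,1,2,4] (faults so far: 6)
  LRU total faults: 6
--- Optimal ---
  step 0: ref 6 -> FAULT, frames=[6,-,-,-] (faults so far: 1)
  step 1: ref 7 -> FAULT, frames=[6,7,-,-] (faults so far: 2)
  step 2: ref 3 -> FAULT, frames=[6,7,3,-] (faults so far: 3)
  step 3: ref 6 -> HIT, frames=[6,7,3,-] (faults so far: 3)
  step 4: ref 4 -> FAULT, frames=[6,7,3,4] (faults so far: 4)
  step 5: ref 4 -> HIT, frames=[6,7,3,4] (faults so far: 4)
  step 6: ref 1 -> FAULT, evict 3, frames=[6,7,1,4] (faults so far: 5)
  step 7: ref 4 -> HIT, frames=[6,7,1,4] (faults so far: 5)
  step 8: ref 6 -> HIT, frames=[6,7,1,4] (faults so far: 5)
  step 9: ref 4 -> HIT, frames=[6,7,1,4] (faults so far: 5)
  step 10: ref 4 -> HIT, frames=[6,7,1,4] (faults so far: 5)
  step 11: ref 1 -> HIT, frames=[6,7,1,4] (faults so far: 5)
  step 12: ref 6 -> HIT, frames=[6,7,1,4] (faults so far: 5)
  step 13: ref 2 -> FAULT, evict 4, frames=[6,7,1,2] (faults so far: 6)
  step 14: ref 1 -> HIT, frames=[6,7,1,2] (faults so far: 6)
  Optimal total faults: 6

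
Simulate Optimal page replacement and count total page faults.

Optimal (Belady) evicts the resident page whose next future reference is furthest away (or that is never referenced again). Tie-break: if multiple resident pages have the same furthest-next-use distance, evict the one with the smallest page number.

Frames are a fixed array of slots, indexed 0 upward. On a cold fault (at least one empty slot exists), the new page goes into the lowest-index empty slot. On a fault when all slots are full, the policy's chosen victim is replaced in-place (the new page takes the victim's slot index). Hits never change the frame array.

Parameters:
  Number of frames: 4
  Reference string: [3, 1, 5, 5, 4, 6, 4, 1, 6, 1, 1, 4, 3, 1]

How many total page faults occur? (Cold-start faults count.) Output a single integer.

Step 0: ref 3 → FAULT, frames=[3,-,-,-]
Step 1: ref 1 → FAULT, frames=[3,1,-,-]
Step 2: ref 5 → FAULT, frames=[3,1,5,-]
Step 3: ref 5 → HIT, frames=[3,1,5,-]
Step 4: ref 4 → FAULT, frames=[3,1,5,4]
Step 5: ref 6 → FAULT (evict 5), frames=[3,1,6,4]
Step 6: ref 4 → HIT, frames=[3,1,6,4]
Step 7: ref 1 → HIT, frames=[3,1,6,4]
Step 8: ref 6 → HIT, frames=[3,1,6,4]
Step 9: ref 1 → HIT, frames=[3,1,6,4]
Step 10: ref 1 → HIT, frames=[3,1,6,4]
Step 11: ref 4 → HIT, frames=[3,1,6,4]
Step 12: ref 3 → HIT, frames=[3,1,6,4]
Step 13: ref 1 → HIT, frames=[3,1,6,4]
Total faults: 5

Answer: 5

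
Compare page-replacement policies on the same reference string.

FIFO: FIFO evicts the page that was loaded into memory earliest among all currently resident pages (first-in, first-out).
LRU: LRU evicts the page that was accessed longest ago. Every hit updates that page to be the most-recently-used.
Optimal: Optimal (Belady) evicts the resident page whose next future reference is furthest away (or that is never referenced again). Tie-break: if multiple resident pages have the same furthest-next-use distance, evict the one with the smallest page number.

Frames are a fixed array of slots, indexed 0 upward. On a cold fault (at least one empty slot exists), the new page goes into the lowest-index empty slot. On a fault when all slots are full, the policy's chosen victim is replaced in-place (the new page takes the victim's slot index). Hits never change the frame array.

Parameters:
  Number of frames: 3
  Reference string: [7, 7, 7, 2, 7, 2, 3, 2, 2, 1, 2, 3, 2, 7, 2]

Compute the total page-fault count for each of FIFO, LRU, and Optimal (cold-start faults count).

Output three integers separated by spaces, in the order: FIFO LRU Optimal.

--- FIFO ---
  step 0: ref 7 -> FAULT, frames=[7,-,-] (faults so far: 1)
  step 1: ref 7 -> HIT, frames=[7,-,-] (faults so far: 1)
  step 2: ref 7 -> HIT, frames=[7,-,-] (faults so far: 1)
  step 3: ref 2 -> FAULT, frames=[7,2,-] (faults so far: 2)
  step 4: ref 7 -> HIT, frames=[7,2,-] (faults so far: 2)
  step 5: ref 2 -> HIT, frames=[7,2,-] (faults so far: 2)
  step 6: ref 3 -> FAULT, frames=[7,2,3] (faults so far: 3)
  step 7: ref 2 -> HIT, frames=[7,2,3] (faults so far: 3)
  step 8: ref 2 -> HIT, frames=[7,2,3] (faults so far: 3)
  step 9: ref 1 -> FAULT, evict 7, frames=[1,2,3] (faults so far: 4)
  step 10: ref 2 -> HIT, frames=[1,2,3] (faults so far: 4)
  step 11: ref 3 -> HIT, frames=[1,2,3] (faults so far: 4)
  step 12: ref 2 -> HIT, frames=[1,2,3] (faults so far: 4)
  step 13: ref 7 -> FAULT, evict 2, frames=[1,7,3] (faults so far: 5)
  step 14: ref 2 -> FAULT, evict 3, frames=[1,7,2] (faults so far: 6)
  FIFO total faults: 6
--- LRU ---
  step 0: ref 7 -> FAULT, frames=[7,-,-] (faults so far: 1)
  step 1: ref 7 -> HIT, frames=[7,-,-] (faults so far: 1)
  step 2: ref 7 -> HIT, frames=[7,-,-] (faults so far: 1)
  step 3: ref 2 -> FAULT, frames=[7,2,-] (faults so far: 2)
  step 4: ref 7 -> HIT, frames=[7,2,-] (faults so far: 2)
  step 5: ref 2 -> HIT, frames=[7,2,-] (faults so far: 2)
  step 6: ref 3 -> FAULT, frames=[7,2,3] (faults so far: 3)
  step 7: ref 2 -> HIT, frames=[7,2,3] (faults so far: 3)
  step 8: ref 2 -> HIT, frames=[7,2,3] (faults so far: 3)
  step 9: ref 1 -> FAULT, evict 7, frames=[1,2,3] (faults so far: 4)
  step 10: ref 2 -> HIT, frames=[1,2,3] (faults so far: 4)
  step 11: ref 3 -> HIT, frames=[1,2,3] (faults so far: 4)
  step 12: ref 2 -> HIT, frames=[1,2,3] (faults so far: 4)
  step 13: ref 7 -> FAULT, evict 1, frames=[7,2,3] (faults so far: 5)
  step 14: ref 2 -> HIT, frames=[7,2,3] (faults so far: 5)
  LRU total faults: 5
--- Optimal ---
  step 0: ref 7 -> FAULT, frames=[7,-,-] (faults so far: 1)
  step 1: ref 7 -> HIT, frames=[7,-,-] (faults so far: 1)
  step 2: ref 7 -> HIT, frames=[7,-,-] (faults so far: 1)
  step 3: ref 2 -> FAULT, frames=[7,2,-] (faults so far: 2)
  step 4: ref 7 -> HIT, frames=[7,2,-] (faults so far: 2)
  step 5: ref 2 -> HIT, frames=[7,2,-] (faults so far: 2)
  step 6: ref 3 -> FAULT, frames=[7,2,3] (faults so far: 3)
  step 7: ref 2 -> HIT, frames=[7,2,3] (faults so far: 3)
  step 8: ref 2 -> HIT, frames=[7,2,3] (faults so far: 3)
  step 9: ref 1 -> FAULT, evict 7, frames=[1,2,3] (faults so far: 4)
  step 10: ref 2 -> HIT, frames=[1,2,3] (faults so far: 4)
  step 11: ref 3 -> HIT, frames=[1,2,3] (faults so far: 4)
  step 12: ref 2 -> HIT, frames=[1,2,3] (faults so far: 4)
  step 13: ref 7 -> FAULT, evict 1, frames=[7,2,3] (faults so far: 5)
  step 14: ref 2 -> HIT, frames=[7,2,3] (faults so far: 5)
  Optimal total faults: 5

Answer: 6 5 5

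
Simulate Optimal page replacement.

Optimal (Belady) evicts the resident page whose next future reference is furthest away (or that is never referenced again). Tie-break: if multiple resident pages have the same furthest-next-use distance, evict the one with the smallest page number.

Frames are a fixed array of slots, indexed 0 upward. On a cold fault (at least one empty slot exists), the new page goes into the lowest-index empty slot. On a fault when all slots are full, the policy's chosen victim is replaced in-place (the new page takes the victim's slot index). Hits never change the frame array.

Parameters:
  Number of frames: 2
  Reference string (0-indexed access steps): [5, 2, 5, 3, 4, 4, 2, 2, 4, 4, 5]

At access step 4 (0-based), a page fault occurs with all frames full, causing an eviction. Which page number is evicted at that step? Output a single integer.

Answer: 3

Derivation:
Step 0: ref 5 -> FAULT, frames=[5,-]
Step 1: ref 2 -> FAULT, frames=[5,2]
Step 2: ref 5 -> HIT, frames=[5,2]
Step 3: ref 3 -> FAULT, evict 5, frames=[3,2]
Step 4: ref 4 -> FAULT, evict 3, frames=[4,2]
At step 4: evicted page 3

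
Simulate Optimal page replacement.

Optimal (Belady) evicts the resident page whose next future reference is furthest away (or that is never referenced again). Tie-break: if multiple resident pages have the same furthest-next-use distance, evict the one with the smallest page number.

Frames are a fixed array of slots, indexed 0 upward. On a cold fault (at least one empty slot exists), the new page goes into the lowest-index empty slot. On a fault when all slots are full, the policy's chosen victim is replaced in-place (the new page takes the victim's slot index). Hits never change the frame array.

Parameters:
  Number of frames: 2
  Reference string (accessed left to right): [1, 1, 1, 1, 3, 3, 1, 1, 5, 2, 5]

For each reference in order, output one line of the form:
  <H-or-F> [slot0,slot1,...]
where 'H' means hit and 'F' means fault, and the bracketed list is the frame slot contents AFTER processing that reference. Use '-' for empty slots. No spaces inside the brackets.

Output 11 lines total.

F [1,-]
H [1,-]
H [1,-]
H [1,-]
F [1,3]
H [1,3]
H [1,3]
H [1,3]
F [5,3]
F [5,2]
H [5,2]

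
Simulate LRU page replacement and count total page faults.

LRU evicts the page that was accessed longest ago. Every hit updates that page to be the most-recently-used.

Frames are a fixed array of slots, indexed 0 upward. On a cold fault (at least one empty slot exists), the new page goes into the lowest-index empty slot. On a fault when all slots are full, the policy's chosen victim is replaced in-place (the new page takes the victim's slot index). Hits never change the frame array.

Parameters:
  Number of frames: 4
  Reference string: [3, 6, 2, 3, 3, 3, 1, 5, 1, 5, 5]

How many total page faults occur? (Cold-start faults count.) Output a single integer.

Step 0: ref 3 → FAULT, frames=[3,-,-,-]
Step 1: ref 6 → FAULT, frames=[3,6,-,-]
Step 2: ref 2 → FAULT, frames=[3,6,2,-]
Step 3: ref 3 → HIT, frames=[3,6,2,-]
Step 4: ref 3 → HIT, frames=[3,6,2,-]
Step 5: ref 3 → HIT, frames=[3,6,2,-]
Step 6: ref 1 → FAULT, frames=[3,6,2,1]
Step 7: ref 5 → FAULT (evict 6), frames=[3,5,2,1]
Step 8: ref 1 → HIT, frames=[3,5,2,1]
Step 9: ref 5 → HIT, frames=[3,5,2,1]
Step 10: ref 5 → HIT, frames=[3,5,2,1]
Total faults: 5

Answer: 5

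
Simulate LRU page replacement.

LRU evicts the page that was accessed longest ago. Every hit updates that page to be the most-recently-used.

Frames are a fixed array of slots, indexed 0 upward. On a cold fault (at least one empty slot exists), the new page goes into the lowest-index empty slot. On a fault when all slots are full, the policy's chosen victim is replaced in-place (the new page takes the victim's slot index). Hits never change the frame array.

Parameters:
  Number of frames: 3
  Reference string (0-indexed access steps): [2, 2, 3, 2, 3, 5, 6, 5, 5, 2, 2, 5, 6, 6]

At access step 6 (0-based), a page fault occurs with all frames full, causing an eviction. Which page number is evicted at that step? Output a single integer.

Answer: 2

Derivation:
Step 0: ref 2 -> FAULT, frames=[2,-,-]
Step 1: ref 2 -> HIT, frames=[2,-,-]
Step 2: ref 3 -> FAULT, frames=[2,3,-]
Step 3: ref 2 -> HIT, frames=[2,3,-]
Step 4: ref 3 -> HIT, frames=[2,3,-]
Step 5: ref 5 -> FAULT, frames=[2,3,5]
Step 6: ref 6 -> FAULT, evict 2, frames=[6,3,5]
At step 6: evicted page 2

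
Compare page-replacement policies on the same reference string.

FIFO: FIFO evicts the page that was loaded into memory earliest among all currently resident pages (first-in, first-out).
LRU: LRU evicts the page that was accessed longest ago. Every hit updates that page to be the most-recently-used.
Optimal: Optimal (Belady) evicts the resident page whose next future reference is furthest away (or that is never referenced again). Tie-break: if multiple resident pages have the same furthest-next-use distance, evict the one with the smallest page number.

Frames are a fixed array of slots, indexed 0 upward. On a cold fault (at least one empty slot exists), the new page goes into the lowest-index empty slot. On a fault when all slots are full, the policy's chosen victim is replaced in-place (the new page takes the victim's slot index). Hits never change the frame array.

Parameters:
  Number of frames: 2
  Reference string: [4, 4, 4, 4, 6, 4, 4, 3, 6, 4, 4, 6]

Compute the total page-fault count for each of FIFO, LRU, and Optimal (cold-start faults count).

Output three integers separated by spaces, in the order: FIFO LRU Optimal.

--- FIFO ---
  step 0: ref 4 -> FAULT, frames=[4,-] (faults so far: 1)
  step 1: ref 4 -> HIT, frames=[4,-] (faults so far: 1)
  step 2: ref 4 -> HIT, frames=[4,-] (faults so far: 1)
  step 3: ref 4 -> HIT, frames=[4,-] (faults so far: 1)
  step 4: ref 6 -> FAULT, frames=[4,6] (faults so far: 2)
  step 5: ref 4 -> HIT, frames=[4,6] (faults so far: 2)
  step 6: ref 4 -> HIT, frames=[4,6] (faults so far: 2)
  step 7: ref 3 -> FAULT, evict 4, frames=[3,6] (faults so far: 3)
  step 8: ref 6 -> HIT, frames=[3,6] (faults so far: 3)
  step 9: ref 4 -> FAULT, evict 6, frames=[3,4] (faults so far: 4)
  step 10: ref 4 -> HIT, frames=[3,4] (faults so far: 4)
  step 11: ref 6 -> FAULT, evict 3, frames=[6,4] (faults so far: 5)
  FIFO total faults: 5
--- LRU ---
  step 0: ref 4 -> FAULT, frames=[4,-] (faults so far: 1)
  step 1: ref 4 -> HIT, frames=[4,-] (faults so far: 1)
  step 2: ref 4 -> HIT, frames=[4,-] (faults so far: 1)
  step 3: ref 4 -> HIT, frames=[4,-] (faults so far: 1)
  step 4: ref 6 -> FAULT, frames=[4,6] (faults so far: 2)
  step 5: ref 4 -> HIT, frames=[4,6] (faults so far: 2)
  step 6: ref 4 -> HIT, frames=[4,6] (faults so far: 2)
  step 7: ref 3 -> FAULT, evict 6, frames=[4,3] (faults so far: 3)
  step 8: ref 6 -> FAULT, evict 4, frames=[6,3] (faults so far: 4)
  step 9: ref 4 -> FAULT, evict 3, frames=[6,4] (faults so far: 5)
  step 10: ref 4 -> HIT, frames=[6,4] (faults so far: 5)
  step 11: ref 6 -> HIT, frames=[6,4] (faults so far: 5)
  LRU total faults: 5
--- Optimal ---
  step 0: ref 4 -> FAULT, frames=[4,-] (faults so far: 1)
  step 1: ref 4 -> HIT, frames=[4,-] (faults so far: 1)
  step 2: ref 4 -> HIT, frames=[4,-] (faults so far: 1)
  step 3: ref 4 -> HIT, frames=[4,-] (faults so far: 1)
  step 4: ref 6 -> FAULT, frames=[4,6] (faults so far: 2)
  step 5: ref 4 -> HIT, frames=[4,6] (faults so far: 2)
  step 6: ref 4 -> HIT, frames=[4,6] (faults so far: 2)
  step 7: ref 3 -> FAULT, evict 4, frames=[3,6] (faults so far: 3)
  step 8: ref 6 -> HIT, frames=[3,6] (faults so far: 3)
  step 9: ref 4 -> FAULT, evict 3, frames=[4,6] (faults so far: 4)
  step 10: ref 4 -> HIT, frames=[4,6] (faults so far: 4)
  step 11: ref 6 -> HIT, frames=[4,6] (faults so far: 4)
  Optimal total faults: 4

Answer: 5 5 4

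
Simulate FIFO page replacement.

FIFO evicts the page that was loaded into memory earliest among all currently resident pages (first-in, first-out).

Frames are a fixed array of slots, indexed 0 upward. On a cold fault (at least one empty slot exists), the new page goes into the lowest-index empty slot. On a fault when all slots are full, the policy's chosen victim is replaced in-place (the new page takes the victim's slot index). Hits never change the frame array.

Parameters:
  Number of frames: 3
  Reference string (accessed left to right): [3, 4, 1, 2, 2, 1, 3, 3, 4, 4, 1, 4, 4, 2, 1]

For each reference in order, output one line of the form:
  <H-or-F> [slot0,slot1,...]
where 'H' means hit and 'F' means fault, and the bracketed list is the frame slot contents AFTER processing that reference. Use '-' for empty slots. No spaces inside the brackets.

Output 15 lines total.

F [3,-,-]
F [3,4,-]
F [3,4,1]
F [2,4,1]
H [2,4,1]
H [2,4,1]
F [2,3,1]
H [2,3,1]
F [2,3,4]
H [2,3,4]
F [1,3,4]
H [1,3,4]
H [1,3,4]
F [1,2,4]
H [1,2,4]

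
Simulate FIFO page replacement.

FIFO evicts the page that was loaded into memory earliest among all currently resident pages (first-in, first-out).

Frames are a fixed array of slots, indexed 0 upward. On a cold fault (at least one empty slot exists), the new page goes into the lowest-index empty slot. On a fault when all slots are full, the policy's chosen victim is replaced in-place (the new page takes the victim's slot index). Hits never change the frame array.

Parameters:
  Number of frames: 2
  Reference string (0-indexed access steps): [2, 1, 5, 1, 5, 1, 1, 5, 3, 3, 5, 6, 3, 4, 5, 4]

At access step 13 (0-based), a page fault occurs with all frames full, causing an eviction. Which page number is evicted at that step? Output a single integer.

Answer: 3

Derivation:
Step 0: ref 2 -> FAULT, frames=[2,-]
Step 1: ref 1 -> FAULT, frames=[2,1]
Step 2: ref 5 -> FAULT, evict 2, frames=[5,1]
Step 3: ref 1 -> HIT, frames=[5,1]
Step 4: ref 5 -> HIT, frames=[5,1]
Step 5: ref 1 -> HIT, frames=[5,1]
Step 6: ref 1 -> HIT, frames=[5,1]
Step 7: ref 5 -> HIT, frames=[5,1]
Step 8: ref 3 -> FAULT, evict 1, frames=[5,3]
Step 9: ref 3 -> HIT, frames=[5,3]
Step 10: ref 5 -> HIT, frames=[5,3]
Step 11: ref 6 -> FAULT, evict 5, frames=[6,3]
Step 12: ref 3 -> HIT, frames=[6,3]
Step 13: ref 4 -> FAULT, evict 3, frames=[6,4]
At step 13: evicted page 3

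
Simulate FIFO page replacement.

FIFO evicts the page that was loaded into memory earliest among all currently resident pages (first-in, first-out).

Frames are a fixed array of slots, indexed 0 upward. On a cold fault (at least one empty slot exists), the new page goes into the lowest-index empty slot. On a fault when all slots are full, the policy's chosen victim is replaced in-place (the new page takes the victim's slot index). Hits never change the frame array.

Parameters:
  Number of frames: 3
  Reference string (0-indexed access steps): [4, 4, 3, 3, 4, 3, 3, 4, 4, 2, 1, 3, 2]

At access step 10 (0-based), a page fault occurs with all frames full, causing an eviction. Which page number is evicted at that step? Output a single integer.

Step 0: ref 4 -> FAULT, frames=[4,-,-]
Step 1: ref 4 -> HIT, frames=[4,-,-]
Step 2: ref 3 -> FAULT, frames=[4,3,-]
Step 3: ref 3 -> HIT, frames=[4,3,-]
Step 4: ref 4 -> HIT, frames=[4,3,-]
Step 5: ref 3 -> HIT, frames=[4,3,-]
Step 6: ref 3 -> HIT, frames=[4,3,-]
Step 7: ref 4 -> HIT, frames=[4,3,-]
Step 8: ref 4 -> HIT, frames=[4,3,-]
Step 9: ref 2 -> FAULT, frames=[4,3,2]
Step 10: ref 1 -> FAULT, evict 4, frames=[1,3,2]
At step 10: evicted page 4

Answer: 4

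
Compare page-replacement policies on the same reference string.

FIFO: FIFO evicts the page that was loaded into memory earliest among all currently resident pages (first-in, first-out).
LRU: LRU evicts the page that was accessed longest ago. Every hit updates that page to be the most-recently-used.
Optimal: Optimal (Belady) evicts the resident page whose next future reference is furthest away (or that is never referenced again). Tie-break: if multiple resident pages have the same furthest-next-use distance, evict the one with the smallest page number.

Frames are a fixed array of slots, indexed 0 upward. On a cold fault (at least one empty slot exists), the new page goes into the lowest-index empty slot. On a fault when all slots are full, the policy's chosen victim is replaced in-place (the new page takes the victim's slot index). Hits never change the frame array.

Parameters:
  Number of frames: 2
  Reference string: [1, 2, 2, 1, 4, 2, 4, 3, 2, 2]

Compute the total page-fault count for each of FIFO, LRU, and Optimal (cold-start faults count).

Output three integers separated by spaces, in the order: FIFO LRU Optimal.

--- FIFO ---
  step 0: ref 1 -> FAULT, frames=[1,-] (faults so far: 1)
  step 1: ref 2 -> FAULT, frames=[1,2] (faults so far: 2)
  step 2: ref 2 -> HIT, frames=[1,2] (faults so far: 2)
  step 3: ref 1 -> HIT, frames=[1,2] (faults so far: 2)
  step 4: ref 4 -> FAULT, evict 1, frames=[4,2] (faults so far: 3)
  step 5: ref 2 -> HIT, frames=[4,2] (faults so far: 3)
  step 6: ref 4 -> HIT, frames=[4,2] (faults so far: 3)
  step 7: ref 3 -> FAULT, evict 2, frames=[4,3] (faults so far: 4)
  step 8: ref 2 -> FAULT, evict 4, frames=[2,3] (faults so far: 5)
  step 9: ref 2 -> HIT, frames=[2,3] (faults so far: 5)
  FIFO total faults: 5
--- LRU ---
  step 0: ref 1 -> FAULT, frames=[1,-] (faults so far: 1)
  step 1: ref 2 -> FAULT, frames=[1,2] (faults so far: 2)
  step 2: ref 2 -> HIT, frames=[1,2] (faults so far: 2)
  step 3: ref 1 -> HIT, frames=[1,2] (faults so far: 2)
  step 4: ref 4 -> FAULT, evict 2, frames=[1,4] (faults so far: 3)
  step 5: ref 2 -> FAULT, evict 1, frames=[2,4] (faults so far: 4)
  step 6: ref 4 -> HIT, frames=[2,4] (faults so far: 4)
  step 7: ref 3 -> FAULT, evict 2, frames=[3,4] (faults so far: 5)
  step 8: ref 2 -> FAULT, evict 4, frames=[3,2] (faults so far: 6)
  step 9: ref 2 -> HIT, frames=[3,2] (faults so far: 6)
  LRU total faults: 6
--- Optimal ---
  step 0: ref 1 -> FAULT, frames=[1,-] (faults so far: 1)
  step 1: ref 2 -> FAULT, frames=[1,2] (faults so far: 2)
  step 2: ref 2 -> HIT, frames=[1,2] (faults so far: 2)
  step 3: ref 1 -> HIT, frames=[1,2] (faults so far: 2)
  step 4: ref 4 -> FAULT, evict 1, frames=[4,2] (faults so far: 3)
  step 5: ref 2 -> HIT, frames=[4,2] (faults so far: 3)
  step 6: ref 4 -> HIT, frames=[4,2] (faults so far: 3)
  step 7: ref 3 -> FAULT, evict 4, frames=[3,2] (faults so far: 4)
  step 8: ref 2 -> HIT, frames=[3,2] (faults so far: 4)
  step 9: ref 2 -> HIT, frames=[3,2] (faults so far: 4)
  Optimal total faults: 4

Answer: 5 6 4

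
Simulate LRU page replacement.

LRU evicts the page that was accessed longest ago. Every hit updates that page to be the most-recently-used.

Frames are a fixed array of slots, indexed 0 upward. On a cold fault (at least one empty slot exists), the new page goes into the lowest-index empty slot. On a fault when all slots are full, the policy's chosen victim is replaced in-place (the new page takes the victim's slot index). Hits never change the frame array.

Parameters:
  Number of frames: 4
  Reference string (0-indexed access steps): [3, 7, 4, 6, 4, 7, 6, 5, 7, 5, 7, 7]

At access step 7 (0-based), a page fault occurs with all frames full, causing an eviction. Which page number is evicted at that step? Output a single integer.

Answer: 3

Derivation:
Step 0: ref 3 -> FAULT, frames=[3,-,-,-]
Step 1: ref 7 -> FAULT, frames=[3,7,-,-]
Step 2: ref 4 -> FAULT, frames=[3,7,4,-]
Step 3: ref 6 -> FAULT, frames=[3,7,4,6]
Step 4: ref 4 -> HIT, frames=[3,7,4,6]
Step 5: ref 7 -> HIT, frames=[3,7,4,6]
Step 6: ref 6 -> HIT, frames=[3,7,4,6]
Step 7: ref 5 -> FAULT, evict 3, frames=[5,7,4,6]
At step 7: evicted page 3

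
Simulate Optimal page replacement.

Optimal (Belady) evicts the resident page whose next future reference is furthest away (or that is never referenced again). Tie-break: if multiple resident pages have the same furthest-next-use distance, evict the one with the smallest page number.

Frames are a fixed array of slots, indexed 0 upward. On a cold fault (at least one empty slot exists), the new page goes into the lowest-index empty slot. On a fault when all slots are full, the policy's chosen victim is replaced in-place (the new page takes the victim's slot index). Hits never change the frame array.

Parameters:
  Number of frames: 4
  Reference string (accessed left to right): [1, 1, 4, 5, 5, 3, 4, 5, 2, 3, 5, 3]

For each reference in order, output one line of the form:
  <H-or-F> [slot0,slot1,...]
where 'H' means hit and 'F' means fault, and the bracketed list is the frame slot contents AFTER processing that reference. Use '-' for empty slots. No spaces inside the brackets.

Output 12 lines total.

F [1,-,-,-]
H [1,-,-,-]
F [1,4,-,-]
F [1,4,5,-]
H [1,4,5,-]
F [1,4,5,3]
H [1,4,5,3]
H [1,4,5,3]
F [2,4,5,3]
H [2,4,5,3]
H [2,4,5,3]
H [2,4,5,3]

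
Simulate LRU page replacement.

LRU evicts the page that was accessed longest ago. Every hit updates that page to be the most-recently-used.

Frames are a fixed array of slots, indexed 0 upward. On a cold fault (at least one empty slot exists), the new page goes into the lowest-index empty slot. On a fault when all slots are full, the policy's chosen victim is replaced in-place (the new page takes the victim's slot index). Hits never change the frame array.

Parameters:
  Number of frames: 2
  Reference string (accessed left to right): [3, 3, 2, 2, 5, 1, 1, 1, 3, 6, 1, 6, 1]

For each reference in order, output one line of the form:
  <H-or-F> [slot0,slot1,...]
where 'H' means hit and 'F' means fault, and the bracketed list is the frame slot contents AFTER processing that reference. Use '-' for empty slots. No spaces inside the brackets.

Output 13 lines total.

F [3,-]
H [3,-]
F [3,2]
H [3,2]
F [5,2]
F [5,1]
H [5,1]
H [5,1]
F [3,1]
F [3,6]
F [1,6]
H [1,6]
H [1,6]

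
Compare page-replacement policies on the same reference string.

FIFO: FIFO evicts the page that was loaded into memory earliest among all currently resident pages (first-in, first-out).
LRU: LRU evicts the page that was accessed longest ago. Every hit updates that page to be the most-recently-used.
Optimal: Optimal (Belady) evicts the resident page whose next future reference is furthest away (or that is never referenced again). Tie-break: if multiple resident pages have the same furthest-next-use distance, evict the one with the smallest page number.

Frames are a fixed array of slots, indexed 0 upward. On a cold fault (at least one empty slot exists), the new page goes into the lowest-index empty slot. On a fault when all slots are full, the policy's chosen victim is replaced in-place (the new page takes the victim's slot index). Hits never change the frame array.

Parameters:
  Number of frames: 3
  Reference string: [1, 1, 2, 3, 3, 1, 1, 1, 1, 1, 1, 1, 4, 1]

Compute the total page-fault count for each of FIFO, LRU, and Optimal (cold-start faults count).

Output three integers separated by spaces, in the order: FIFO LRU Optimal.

--- FIFO ---
  step 0: ref 1 -> FAULT, frames=[1,-,-] (faults so far: 1)
  step 1: ref 1 -> HIT, frames=[1,-,-] (faults so far: 1)
  step 2: ref 2 -> FAULT, frames=[1,2,-] (faults so far: 2)
  step 3: ref 3 -> FAULT, frames=[1,2,3] (faults so far: 3)
  step 4: ref 3 -> HIT, frames=[1,2,3] (faults so far: 3)
  step 5: ref 1 -> HIT, frames=[1,2,3] (faults so far: 3)
  step 6: ref 1 -> HIT, frames=[1,2,3] (faults so far: 3)
  step 7: ref 1 -> HIT, frames=[1,2,3] (faults so far: 3)
  step 8: ref 1 -> HIT, frames=[1,2,3] (faults so far: 3)
  step 9: ref 1 -> HIT, frames=[1,2,3] (faults so far: 3)
  step 10: ref 1 -> HIT, frames=[1,2,3] (faults so far: 3)
  step 11: ref 1 -> HIT, frames=[1,2,3] (faults so far: 3)
  step 12: ref 4 -> FAULT, evict 1, frames=[4,2,3] (faults so far: 4)
  step 13: ref 1 -> FAULT, evict 2, frames=[4,1,3] (faults so far: 5)
  FIFO total faults: 5
--- LRU ---
  step 0: ref 1 -> FAULT, frames=[1,-,-] (faults so far: 1)
  step 1: ref 1 -> HIT, frames=[1,-,-] (faults so far: 1)
  step 2: ref 2 -> FAULT, frames=[1,2,-] (faults so far: 2)
  step 3: ref 3 -> FAULT, frames=[1,2,3] (faults so far: 3)
  step 4: ref 3 -> HIT, frames=[1,2,3] (faults so far: 3)
  step 5: ref 1 -> HIT, frames=[1,2,3] (faults so far: 3)
  step 6: ref 1 -> HIT, frames=[1,2,3] (faults so far: 3)
  step 7: ref 1 -> HIT, frames=[1,2,3] (faults so far: 3)
  step 8: ref 1 -> HIT, frames=[1,2,3] (faults so far: 3)
  step 9: ref 1 -> HIT, frames=[1,2,3] (faults so far: 3)
  step 10: ref 1 -> HIT, frames=[1,2,3] (faults so far: 3)
  step 11: ref 1 -> HIT, frames=[1,2,3] (faults so far: 3)
  step 12: ref 4 -> FAULT, evict 2, frames=[1,4,3] (faults so far: 4)
  step 13: ref 1 -> HIT, frames=[1,4,3] (faults so far: 4)
  LRU total faults: 4
--- Optimal ---
  step 0: ref 1 -> FAULT, frames=[1,-,-] (faults so far: 1)
  step 1: ref 1 -> HIT, frames=[1,-,-] (faults so far: 1)
  step 2: ref 2 -> FAULT, frames=[1,2,-] (faults so far: 2)
  step 3: ref 3 -> FAULT, frames=[1,2,3] (faults so far: 3)
  step 4: ref 3 -> HIT, frames=[1,2,3] (faults so far: 3)
  step 5: ref 1 -> HIT, frames=[1,2,3] (faults so far: 3)
  step 6: ref 1 -> HIT, frames=[1,2,3] (faults so far: 3)
  step 7: ref 1 -> HIT, frames=[1,2,3] (faults so far: 3)
  step 8: ref 1 -> HIT, frames=[1,2,3] (faults so far: 3)
  step 9: ref 1 -> HIT, frames=[1,2,3] (faults so far: 3)
  step 10: ref 1 -> HIT, frames=[1,2,3] (faults so far: 3)
  step 11: ref 1 -> HIT, frames=[1,2,3] (faults so far: 3)
  step 12: ref 4 -> FAULT, evict 2, frames=[1,4,3] (faults so far: 4)
  step 13: ref 1 -> HIT, frames=[1,4,3] (faults so far: 4)
  Optimal total faults: 4

Answer: 5 4 4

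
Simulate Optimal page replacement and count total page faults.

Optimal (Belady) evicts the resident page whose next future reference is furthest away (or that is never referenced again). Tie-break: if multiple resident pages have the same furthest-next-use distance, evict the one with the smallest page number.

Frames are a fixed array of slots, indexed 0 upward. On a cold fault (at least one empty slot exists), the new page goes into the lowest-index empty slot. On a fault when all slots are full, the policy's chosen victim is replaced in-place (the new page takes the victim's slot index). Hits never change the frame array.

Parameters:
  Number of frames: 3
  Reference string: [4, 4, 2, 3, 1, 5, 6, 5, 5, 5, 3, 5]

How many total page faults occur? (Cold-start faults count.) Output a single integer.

Answer: 6

Derivation:
Step 0: ref 4 → FAULT, frames=[4,-,-]
Step 1: ref 4 → HIT, frames=[4,-,-]
Step 2: ref 2 → FAULT, frames=[4,2,-]
Step 3: ref 3 → FAULT, frames=[4,2,3]
Step 4: ref 1 → FAULT (evict 2), frames=[4,1,3]
Step 5: ref 5 → FAULT (evict 1), frames=[4,5,3]
Step 6: ref 6 → FAULT (evict 4), frames=[6,5,3]
Step 7: ref 5 → HIT, frames=[6,5,3]
Step 8: ref 5 → HIT, frames=[6,5,3]
Step 9: ref 5 → HIT, frames=[6,5,3]
Step 10: ref 3 → HIT, frames=[6,5,3]
Step 11: ref 5 → HIT, frames=[6,5,3]
Total faults: 6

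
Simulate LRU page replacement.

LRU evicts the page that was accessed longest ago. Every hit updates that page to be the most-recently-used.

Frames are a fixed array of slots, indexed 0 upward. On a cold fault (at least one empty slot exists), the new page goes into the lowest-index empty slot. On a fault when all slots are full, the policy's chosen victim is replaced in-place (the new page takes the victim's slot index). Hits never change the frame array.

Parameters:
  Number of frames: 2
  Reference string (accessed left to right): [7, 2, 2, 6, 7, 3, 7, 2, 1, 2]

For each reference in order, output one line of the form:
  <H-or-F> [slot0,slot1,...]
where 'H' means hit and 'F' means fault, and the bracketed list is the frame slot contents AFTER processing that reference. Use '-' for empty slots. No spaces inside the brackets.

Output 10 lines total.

F [7,-]
F [7,2]
H [7,2]
F [6,2]
F [6,7]
F [3,7]
H [3,7]
F [2,7]
F [2,1]
H [2,1]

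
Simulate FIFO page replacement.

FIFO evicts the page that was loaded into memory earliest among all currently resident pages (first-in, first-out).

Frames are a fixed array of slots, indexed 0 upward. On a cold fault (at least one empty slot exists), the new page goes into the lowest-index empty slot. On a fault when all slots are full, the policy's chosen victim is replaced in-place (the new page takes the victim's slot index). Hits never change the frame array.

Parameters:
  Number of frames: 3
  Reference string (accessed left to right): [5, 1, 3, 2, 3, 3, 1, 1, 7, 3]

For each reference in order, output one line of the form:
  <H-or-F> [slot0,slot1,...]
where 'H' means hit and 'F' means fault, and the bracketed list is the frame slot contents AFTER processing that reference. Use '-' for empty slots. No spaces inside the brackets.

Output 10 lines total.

F [5,-,-]
F [5,1,-]
F [5,1,3]
F [2,1,3]
H [2,1,3]
H [2,1,3]
H [2,1,3]
H [2,1,3]
F [2,7,3]
H [2,7,3]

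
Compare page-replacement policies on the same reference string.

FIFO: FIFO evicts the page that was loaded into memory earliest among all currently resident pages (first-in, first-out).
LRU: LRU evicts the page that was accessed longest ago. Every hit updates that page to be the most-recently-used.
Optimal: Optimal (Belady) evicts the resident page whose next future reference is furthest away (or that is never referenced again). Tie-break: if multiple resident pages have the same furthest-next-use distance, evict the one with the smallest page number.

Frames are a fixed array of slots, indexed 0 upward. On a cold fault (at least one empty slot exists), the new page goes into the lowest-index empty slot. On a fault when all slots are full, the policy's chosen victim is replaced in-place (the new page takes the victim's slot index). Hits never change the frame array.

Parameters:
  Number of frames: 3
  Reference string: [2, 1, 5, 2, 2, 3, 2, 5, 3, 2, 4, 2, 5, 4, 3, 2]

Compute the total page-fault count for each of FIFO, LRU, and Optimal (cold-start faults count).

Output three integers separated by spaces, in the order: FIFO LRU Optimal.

--- FIFO ---
  step 0: ref 2 -> FAULT, frames=[2,-,-] (faults so far: 1)
  step 1: ref 1 -> FAULT, frames=[2,1,-] (faults so far: 2)
  step 2: ref 5 -> FAULT, frames=[2,1,5] (faults so far: 3)
  step 3: ref 2 -> HIT, frames=[2,1,5] (faults so far: 3)
  step 4: ref 2 -> HIT, frames=[2,1,5] (faults so far: 3)
  step 5: ref 3 -> FAULT, evict 2, frames=[3,1,5] (faults so far: 4)
  step 6: ref 2 -> FAULT, evict 1, frames=[3,2,5] (faults so far: 5)
  step 7: ref 5 -> HIT, frames=[3,2,5] (faults so far: 5)
  step 8: ref 3 -> HIT, frames=[3,2,5] (faults so far: 5)
  step 9: ref 2 -> HIT, frames=[3,2,5] (faults so far: 5)
  step 10: ref 4 -> FAULT, evict 5, frames=[3,2,4] (faults so far: 6)
  step 11: ref 2 -> HIT, frames=[3,2,4] (faults so far: 6)
  step 12: ref 5 -> FAULT, evict 3, frames=[5,2,4] (faults so far: 7)
  step 13: ref 4 -> HIT, frames=[5,2,4] (faults so far: 7)
  step 14: ref 3 -> FAULT, evict 2, frames=[5,3,4] (faults so far: 8)
  step 15: ref 2 -> FAULT, evict 4, frames=[5,3,2] (faults so far: 9)
  FIFO total faults: 9
--- LRU ---
  step 0: ref 2 -> FAULT, frames=[2,-,-] (faults so far: 1)
  step 1: ref 1 -> FAULT, frames=[2,1,-] (faults so far: 2)
  step 2: ref 5 -> FAULT, frames=[2,1,5] (faults so far: 3)
  step 3: ref 2 -> HIT, frames=[2,1,5] (faults so far: 3)
  step 4: ref 2 -> HIT, frames=[2,1,5] (faults so far: 3)
  step 5: ref 3 -> FAULT, evict 1, frames=[2,3,5] (faults so far: 4)
  step 6: ref 2 -> HIT, frames=[2,3,5] (faults so far: 4)
  step 7: ref 5 -> HIT, frames=[2,3,5] (faults so far: 4)
  step 8: ref 3 -> HIT, frames=[2,3,5] (faults so far: 4)
  step 9: ref 2 -> HIT, frames=[2,3,5] (faults so far: 4)
  step 10: ref 4 -> FAULT, evict 5, frames=[2,3,4] (faults so far: 5)
  step 11: ref 2 -> HIT, frames=[2,3,4] (faults so far: 5)
  step 12: ref 5 -> FAULT, evict 3, frames=[2,5,4] (faults so far: 6)
  step 13: ref 4 -> HIT, frames=[2,5,4] (faults so far: 6)
  step 14: ref 3 -> FAULT, evict 2, frames=[3,5,4] (faults so far: 7)
  step 15: ref 2 -> FAULT, evict 5, frames=[3,2,4] (faults so far: 8)
  LRU total faults: 8
--- Optimal ---
  step 0: ref 2 -> FAULT, frames=[2,-,-] (faults so far: 1)
  step 1: ref 1 -> FAULT, frames=[2,1,-] (faults so far: 2)
  step 2: ref 5 -> FAULT, frames=[2,1,5] (faults so far: 3)
  step 3: ref 2 -> HIT, frames=[2,1,5] (faults so far: 3)
  step 4: ref 2 -> HIT, frames=[2,1,5] (faults so far: 3)
  step 5: ref 3 -> FAULT, evict 1, frames=[2,3,5] (faults so far: 4)
  step 6: ref 2 -> HIT, frames=[2,3,5] (faults so far: 4)
  step 7: ref 5 -> HIT, frames=[2,3,5] (faults so far: 4)
  step 8: ref 3 -> HIT, frames=[2,3,5] (faults so far: 4)
  step 9: ref 2 -> HIT, frames=[2,3,5] (faults so far: 4)
  step 10: ref 4 -> FAULT, evict 3, frames=[2,4,5] (faults so far: 5)
  step 11: ref 2 -> HIT, frames=[2,4,5] (faults so far: 5)
  step 12: ref 5 -> HIT, frames=[2,4,5] (faults so far: 5)
  step 13: ref 4 -> HIT, frames=[2,4,5] (faults so far: 5)
  step 14: ref 3 -> FAULT, evict 4, frames=[2,3,5] (faults so far: 6)
  step 15: ref 2 -> HIT, frames=[2,3,5] (faults so far: 6)
  Optimal total faults: 6

Answer: 9 8 6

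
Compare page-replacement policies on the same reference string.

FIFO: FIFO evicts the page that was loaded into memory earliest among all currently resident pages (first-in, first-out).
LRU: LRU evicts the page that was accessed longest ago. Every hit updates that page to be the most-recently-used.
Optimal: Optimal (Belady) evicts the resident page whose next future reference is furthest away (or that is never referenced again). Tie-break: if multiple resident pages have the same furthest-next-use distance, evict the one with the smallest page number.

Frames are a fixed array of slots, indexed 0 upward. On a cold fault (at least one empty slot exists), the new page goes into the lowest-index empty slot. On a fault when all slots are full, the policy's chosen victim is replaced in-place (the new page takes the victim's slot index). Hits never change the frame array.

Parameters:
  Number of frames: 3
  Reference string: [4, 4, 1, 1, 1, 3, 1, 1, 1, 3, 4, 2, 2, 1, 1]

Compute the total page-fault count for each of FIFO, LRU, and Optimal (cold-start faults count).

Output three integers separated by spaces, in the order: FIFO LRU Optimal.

--- FIFO ---
  step 0: ref 4 -> FAULT, frames=[4,-,-] (faults so far: 1)
  step 1: ref 4 -> HIT, frames=[4,-,-] (faults so far: 1)
  step 2: ref 1 -> FAULT, frames=[4,1,-] (faults so far: 2)
  step 3: ref 1 -> HIT, frames=[4,1,-] (faults so far: 2)
  step 4: ref 1 -> HIT, frames=[4,1,-] (faults so far: 2)
  step 5: ref 3 -> FAULT, frames=[4,1,3] (faults so far: 3)
  step 6: ref 1 -> HIT, frames=[4,1,3] (faults so far: 3)
  step 7: ref 1 -> HIT, frames=[4,1,3] (faults so far: 3)
  step 8: ref 1 -> HIT, frames=[4,1,3] (faults so far: 3)
  step 9: ref 3 -> HIT, frames=[4,1,3] (faults so far: 3)
  step 10: ref 4 -> HIT, frames=[4,1,3] (faults so far: 3)
  step 11: ref 2 -> FAULT, evict 4, frames=[2,1,3] (faults so far: 4)
  step 12: ref 2 -> HIT, frames=[2,1,3] (faults so far: 4)
  step 13: ref 1 -> HIT, frames=[2,1,3] (faults so far: 4)
  step 14: ref 1 -> HIT, frames=[2,1,3] (faults so far: 4)
  FIFO total faults: 4
--- LRU ---
  step 0: ref 4 -> FAULT, frames=[4,-,-] (faults so far: 1)
  step 1: ref 4 -> HIT, frames=[4,-,-] (faults so far: 1)
  step 2: ref 1 -> FAULT, frames=[4,1,-] (faults so far: 2)
  step 3: ref 1 -> HIT, frames=[4,1,-] (faults so far: 2)
  step 4: ref 1 -> HIT, frames=[4,1,-] (faults so far: 2)
  step 5: ref 3 -> FAULT, frames=[4,1,3] (faults so far: 3)
  step 6: ref 1 -> HIT, frames=[4,1,3] (faults so far: 3)
  step 7: ref 1 -> HIT, frames=[4,1,3] (faults so far: 3)
  step 8: ref 1 -> HIT, frames=[4,1,3] (faults so far: 3)
  step 9: ref 3 -> HIT, frames=[4,1,3] (faults so far: 3)
  step 10: ref 4 -> HIT, frames=[4,1,3] (faults so far: 3)
  step 11: ref 2 -> FAULT, evict 1, frames=[4,2,3] (faults so far: 4)
  step 12: ref 2 -> HIT, frames=[4,2,3] (faults so far: 4)
  step 13: ref 1 -> FAULT, evict 3, frames=[4,2,1] (faults so far: 5)
  step 14: ref 1 -> HIT, frames=[4,2,1] (faults so far: 5)
  LRU total faults: 5
--- Optimal ---
  step 0: ref 4 -> FAULT, frames=[4,-,-] (faults so far: 1)
  step 1: ref 4 -> HIT, frames=[4,-,-] (faults so far: 1)
  step 2: ref 1 -> FAULT, frames=[4,1,-] (faults so far: 2)
  step 3: ref 1 -> HIT, frames=[4,1,-] (faults so far: 2)
  step 4: ref 1 -> HIT, frames=[4,1,-] (faults so far: 2)
  step 5: ref 3 -> FAULT, frames=[4,1,3] (faults so far: 3)
  step 6: ref 1 -> HIT, frames=[4,1,3] (faults so far: 3)
  step 7: ref 1 -> HIT, frames=[4,1,3] (faults so far: 3)
  step 8: ref 1 -> HIT, frames=[4,1,3] (faults so far: 3)
  step 9: ref 3 -> HIT, frames=[4,1,3] (faults so far: 3)
  step 10: ref 4 -> HIT, frames=[4,1,3] (faults so far: 3)
  step 11: ref 2 -> FAULT, evict 3, frames=[4,1,2] (faults so far: 4)
  step 12: ref 2 -> HIT, frames=[4,1,2] (faults so far: 4)
  step 13: ref 1 -> HIT, frames=[4,1,2] (faults so far: 4)
  step 14: ref 1 -> HIT, frames=[4,1,2] (faults so far: 4)
  Optimal total faults: 4

Answer: 4 5 4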